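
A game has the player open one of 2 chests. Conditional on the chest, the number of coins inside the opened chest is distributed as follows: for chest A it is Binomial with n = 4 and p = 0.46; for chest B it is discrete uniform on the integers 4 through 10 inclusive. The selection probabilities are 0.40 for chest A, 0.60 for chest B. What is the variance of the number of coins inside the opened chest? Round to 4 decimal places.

9.1876

Per component, A: μ=1.84, E[X²]=4.3792; B: μ=7, E[X²]=53.
E[X] = 0.4·1.84 + 0.6·7 = 4.936.
E[X²] = 0.4·4.3792 + 0.6·53 = 33.5517.
Var(X) = E[X²] − (E[X])² = 33.5517 − 24.3641 = 9.18758.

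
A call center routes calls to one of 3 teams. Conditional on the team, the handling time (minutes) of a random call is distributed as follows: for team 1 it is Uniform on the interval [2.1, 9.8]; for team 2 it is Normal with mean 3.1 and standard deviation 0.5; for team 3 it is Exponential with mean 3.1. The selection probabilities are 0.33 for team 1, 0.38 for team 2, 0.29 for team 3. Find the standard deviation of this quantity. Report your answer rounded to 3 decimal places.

Per component, 1: μ=5.95, E[X²]=40.3433; 2: μ=3.1, E[X²]=9.86; 3: μ=3.1, E[X²]=19.22.
E[X] = 0.33·5.95 + 0.38·3.1 + 0.29·3.1 = 4.0405.
E[X²] = 0.33·40.3433 + 0.38·9.86 + 0.29·19.22 = 22.6339.
Var(X) = E[X²] − (E[X])² = 22.6339 − 16.3256 = 6.30826.
SD(X) = √6.30826 = 2.51162.

2.512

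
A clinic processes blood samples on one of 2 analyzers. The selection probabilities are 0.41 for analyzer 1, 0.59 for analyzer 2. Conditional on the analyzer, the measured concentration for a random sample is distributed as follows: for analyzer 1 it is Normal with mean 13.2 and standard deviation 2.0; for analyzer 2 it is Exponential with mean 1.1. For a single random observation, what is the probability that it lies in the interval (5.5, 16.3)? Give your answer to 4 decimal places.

Conditional on each analyzer, P(5.5 < X < 16.3): 1: 0.93937; 2: 0.00673758.
By total probability, P(5.5 < X < 16.3) = 0.41·0.93937 + 0.59·0.00673758 = 0.389117.

0.3891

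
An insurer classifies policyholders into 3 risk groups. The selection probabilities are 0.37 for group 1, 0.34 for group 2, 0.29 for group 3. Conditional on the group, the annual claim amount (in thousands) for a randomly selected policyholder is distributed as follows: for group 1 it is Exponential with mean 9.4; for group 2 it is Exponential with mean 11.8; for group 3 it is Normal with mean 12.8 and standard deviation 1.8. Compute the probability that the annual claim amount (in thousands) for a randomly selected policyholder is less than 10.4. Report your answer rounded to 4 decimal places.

Conditional on each group, P(X < 10.4): 1: 0.669247; 2: 0.585779; 3: 0.0912112.
By total probability, P(X < 10.4) = 0.37·0.669247 + 0.34·0.585779 + 0.29·0.0912112 = 0.473237.

0.4732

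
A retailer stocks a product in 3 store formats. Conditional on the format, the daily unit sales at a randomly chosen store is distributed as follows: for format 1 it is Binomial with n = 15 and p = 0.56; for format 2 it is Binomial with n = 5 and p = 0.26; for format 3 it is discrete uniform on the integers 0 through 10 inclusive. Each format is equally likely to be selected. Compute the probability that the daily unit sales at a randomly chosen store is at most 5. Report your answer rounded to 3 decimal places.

Conditional on each format, P(X ≤ 5): 1: 0.066105; 2: 1; 3: 0.545455.
By total probability, P(X ≤ 5) = 0.333333·0.066105 + 0.333333·1 + 0.333333·0.545455 = 0.537187.

0.537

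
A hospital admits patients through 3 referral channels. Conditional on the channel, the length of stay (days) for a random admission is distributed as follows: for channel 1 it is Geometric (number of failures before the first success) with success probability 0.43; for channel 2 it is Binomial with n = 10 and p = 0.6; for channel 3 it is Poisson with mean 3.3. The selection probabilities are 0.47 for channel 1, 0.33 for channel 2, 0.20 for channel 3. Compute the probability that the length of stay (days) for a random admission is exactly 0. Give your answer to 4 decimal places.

0.2095

Conditional on each channel, P(X = 0): 1: 0.43; 2: 0.000104858; 3: 0.0368832.
By total probability, P(X = 0) = 0.47·0.43 + 0.33·0.000104858 + 0.2·0.0368832 = 0.209511.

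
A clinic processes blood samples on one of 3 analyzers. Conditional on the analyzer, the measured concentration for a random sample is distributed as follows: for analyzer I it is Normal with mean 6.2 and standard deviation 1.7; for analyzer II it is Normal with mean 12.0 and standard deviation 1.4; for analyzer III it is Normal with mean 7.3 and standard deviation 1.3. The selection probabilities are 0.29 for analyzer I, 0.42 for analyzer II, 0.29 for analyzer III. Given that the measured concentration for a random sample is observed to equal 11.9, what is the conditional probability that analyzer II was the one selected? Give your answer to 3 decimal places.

Likelihoods f(11.9 | ·): I: 0.00084966; II: 0.284233; III: 0.000586312.
Posterior ∝ prior × likelihood. Numerator for II: 0.42·0.284233 = 0.119378.
Normalizing constant: 0.29·0.00084966 + 0.42·0.284233 + 0.29·0.000586312 = 0.119794.
P(II | observation) = 0.119378 / 0.119794 = 0.996524.

0.997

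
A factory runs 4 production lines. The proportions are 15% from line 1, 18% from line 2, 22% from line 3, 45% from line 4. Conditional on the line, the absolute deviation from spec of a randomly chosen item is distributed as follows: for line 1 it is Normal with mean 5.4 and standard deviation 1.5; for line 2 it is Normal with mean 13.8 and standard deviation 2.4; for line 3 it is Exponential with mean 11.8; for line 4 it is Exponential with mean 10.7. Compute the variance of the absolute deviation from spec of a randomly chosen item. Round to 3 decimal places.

89.737

Per component, 1: μ=5.4, E[X²]=31.41; 2: μ=13.8, E[X²]=196.2; 3: μ=11.8, E[X²]=278.48; 4: μ=10.7, E[X²]=228.98.
E[X] = 0.15·5.4 + 0.18·13.8 + 0.22·11.8 + 0.45·10.7 = 10.705.
E[X²] = 0.15·31.41 + 0.18·196.2 + 0.22·278.48 + 0.45·228.98 = 204.334.
Var(X) = E[X²] − (E[X])² = 204.334 − 114.597 = 89.7371.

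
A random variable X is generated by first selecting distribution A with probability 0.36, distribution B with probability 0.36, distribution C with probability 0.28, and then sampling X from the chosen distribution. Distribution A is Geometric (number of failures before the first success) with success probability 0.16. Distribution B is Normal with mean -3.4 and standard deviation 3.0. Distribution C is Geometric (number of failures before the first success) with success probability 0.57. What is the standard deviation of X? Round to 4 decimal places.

Per component, A: μ=5.25, E[X²]=60.375; B: μ=-3.4, E[X²]=20.56; C: μ=0.754386, E[X²]=1.89258.
E[X] = 0.36·5.25 + 0.36·-3.4 + 0.28·0.754386 = 0.877228.
E[X²] = 0.36·60.375 + 0.36·20.56 + 0.28·1.89258 = 29.6665.
Var(X) = E[X²] − (E[X])² = 29.6665 − 0.769529 = 28.897.
SD(X) = √28.897 = 5.37559.

5.3756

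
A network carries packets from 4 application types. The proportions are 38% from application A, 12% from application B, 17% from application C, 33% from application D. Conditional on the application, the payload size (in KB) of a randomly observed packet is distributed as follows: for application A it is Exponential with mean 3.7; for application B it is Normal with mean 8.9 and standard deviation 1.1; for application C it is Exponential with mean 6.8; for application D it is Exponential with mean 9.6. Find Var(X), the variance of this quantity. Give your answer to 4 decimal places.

50.3892

Per component, A: μ=3.7, E[X²]=27.38; B: μ=8.9, E[X²]=80.42; C: μ=6.8, E[X²]=92.48; D: μ=9.6, E[X²]=184.32.
E[X] = 0.38·3.7 + 0.12·8.9 + 0.17·6.8 + 0.33·9.6 = 6.798.
E[X²] = 0.38·27.38 + 0.12·80.42 + 0.17·92.48 + 0.33·184.32 = 96.602.
Var(X) = E[X²] − (E[X])² = 96.602 − 46.2128 = 50.3892.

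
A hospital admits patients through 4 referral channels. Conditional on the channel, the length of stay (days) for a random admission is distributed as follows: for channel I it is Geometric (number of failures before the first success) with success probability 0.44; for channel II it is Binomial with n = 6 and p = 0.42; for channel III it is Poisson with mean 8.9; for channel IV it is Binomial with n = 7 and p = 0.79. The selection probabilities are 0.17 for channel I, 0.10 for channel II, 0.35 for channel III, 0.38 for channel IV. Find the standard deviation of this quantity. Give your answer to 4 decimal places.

Per component, I: μ=1.27273, E[X²]=4.5124; II: μ=2.52, E[X²]=7.812; III: μ=8.9, E[X²]=88.11; IV: μ=5.53, E[X²]=31.7422.
E[X] = 0.17·1.27273 + 0.1·2.52 + 0.35·8.9 + 0.38·5.53 = 5.68476.
E[X²] = 0.17·4.5124 + 0.1·7.812 + 0.35·88.11 + 0.38·31.7422 = 44.4488.
Var(X) = E[X²] − (E[X])² = 44.4488 − 32.3165 = 12.1323.
SD(X) = √12.1323 = 3.48315.

3.4831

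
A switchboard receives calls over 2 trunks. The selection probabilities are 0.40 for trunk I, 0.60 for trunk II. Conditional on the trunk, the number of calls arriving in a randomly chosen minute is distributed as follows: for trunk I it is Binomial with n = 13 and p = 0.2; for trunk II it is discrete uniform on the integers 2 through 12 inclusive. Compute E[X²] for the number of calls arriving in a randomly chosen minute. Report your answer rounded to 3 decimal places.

38.936

For each component E[X²] = Var + (mean)², giving I: 8.84; II: 59.
Overall E[X²] = 0.4·8.84 + 0.6·59 = 38.936.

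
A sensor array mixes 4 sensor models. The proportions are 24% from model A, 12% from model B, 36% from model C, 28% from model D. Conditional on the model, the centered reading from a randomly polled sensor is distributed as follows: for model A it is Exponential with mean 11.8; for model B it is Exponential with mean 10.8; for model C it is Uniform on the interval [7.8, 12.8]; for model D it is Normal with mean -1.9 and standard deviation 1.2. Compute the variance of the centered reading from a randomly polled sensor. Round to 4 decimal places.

81.8368

Per component, A: μ=11.8, E[X²]=278.48; B: μ=10.8, E[X²]=233.28; C: μ=10.3, E[X²]=108.173; D: μ=-1.9, E[X²]=5.05.
E[X] = 0.24·11.8 + 0.12·10.8 + 0.36·10.3 + 0.28·-1.9 = 7.304.
E[X²] = 0.24·278.48 + 0.12·233.28 + 0.36·108.173 + 0.28·5.05 = 135.185.
Var(X) = E[X²] − (E[X])² = 135.185 − 53.3484 = 81.8368.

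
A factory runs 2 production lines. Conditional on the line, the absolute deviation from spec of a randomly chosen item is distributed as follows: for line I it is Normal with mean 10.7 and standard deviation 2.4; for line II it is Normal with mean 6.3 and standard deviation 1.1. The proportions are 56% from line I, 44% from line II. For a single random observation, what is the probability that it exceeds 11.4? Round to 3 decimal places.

0.216

Conditional on each line, P(X > 11.4): I: 0.385271; II: 1.77296e-06.
By total probability, P(X > 11.4) = 0.56·0.385271 + 0.44·1.77296e-06 = 0.215752.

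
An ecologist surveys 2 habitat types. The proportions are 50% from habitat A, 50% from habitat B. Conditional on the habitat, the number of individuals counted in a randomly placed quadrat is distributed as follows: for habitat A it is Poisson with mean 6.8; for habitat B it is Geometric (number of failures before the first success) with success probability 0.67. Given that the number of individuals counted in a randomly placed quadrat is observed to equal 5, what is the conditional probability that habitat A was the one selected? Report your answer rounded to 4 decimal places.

0.9809

Likelihoods P(X=5 | ·): A: 0.134946; B: 0.00262207.
Posterior ∝ prior × likelihood. Numerator for A: 0.5·0.134946 = 0.0674731.
Normalizing constant: 0.5·0.134946 + 0.5·0.00262207 = 0.0687842.
P(A | observation) = 0.0674731 / 0.0687842 = 0.98094.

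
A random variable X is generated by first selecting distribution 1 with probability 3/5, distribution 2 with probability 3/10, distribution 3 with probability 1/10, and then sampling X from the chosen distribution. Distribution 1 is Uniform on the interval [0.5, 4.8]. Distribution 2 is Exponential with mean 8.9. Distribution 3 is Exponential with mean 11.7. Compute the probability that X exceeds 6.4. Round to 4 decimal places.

Conditional on each component, P(X > 6.4): 1: 0; 2: 0.48719; 3: 0.578678.
By total probability, P(X > 6.4) = 0.6·0 + 0.3·0.48719 + 0.1·0.578678 = 0.204025.

0.2040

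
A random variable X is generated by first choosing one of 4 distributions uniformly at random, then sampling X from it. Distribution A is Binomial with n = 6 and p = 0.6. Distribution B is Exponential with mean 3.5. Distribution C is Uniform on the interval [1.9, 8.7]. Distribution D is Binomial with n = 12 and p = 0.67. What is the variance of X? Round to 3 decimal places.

8.422

Per component, A: μ=3.6, E[X²]=14.4; B: μ=3.5, E[X²]=24.5; C: μ=5.3, E[X²]=31.9433; D: μ=8.04, E[X²]=67.2948.
E[X] = 0.25·3.6 + 0.25·3.5 + 0.25·5.3 + 0.25·8.04 = 5.11.
E[X²] = 0.25·14.4 + 0.25·24.5 + 0.25·31.9433 + 0.25·67.2948 = 34.5345.
Var(X) = E[X²] − (E[X])² = 34.5345 − 26.1121 = 8.42243.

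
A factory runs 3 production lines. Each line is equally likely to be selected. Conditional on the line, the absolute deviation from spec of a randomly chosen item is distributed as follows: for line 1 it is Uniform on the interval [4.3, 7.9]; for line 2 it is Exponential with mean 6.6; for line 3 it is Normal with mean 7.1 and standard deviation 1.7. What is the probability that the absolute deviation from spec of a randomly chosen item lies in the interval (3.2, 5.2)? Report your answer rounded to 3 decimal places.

Conditional on each line, P(3.2 < X < 5.2): 1: 0.25; 2: 0.160982; 3: 0.120967.
By total probability, P(3.2 < X < 5.2) = 0.333333·0.25 + 0.333333·0.160982 + 0.333333·0.120967 = 0.177316.

0.177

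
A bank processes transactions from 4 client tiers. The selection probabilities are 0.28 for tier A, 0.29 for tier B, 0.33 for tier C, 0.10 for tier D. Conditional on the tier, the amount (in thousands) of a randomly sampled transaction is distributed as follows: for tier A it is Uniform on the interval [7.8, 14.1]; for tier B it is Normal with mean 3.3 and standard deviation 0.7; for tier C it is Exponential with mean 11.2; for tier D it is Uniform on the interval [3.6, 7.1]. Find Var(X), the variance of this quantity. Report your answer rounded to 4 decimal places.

55.4252

Per component, A: μ=10.95, E[X²]=123.21; B: μ=3.3, E[X²]=11.38; C: μ=11.2, E[X²]=250.88; D: μ=5.35, E[X²]=29.6433.
E[X] = 0.28·10.95 + 0.29·3.3 + 0.33·11.2 + 0.1·5.35 = 8.254.
E[X²] = 0.28·123.21 + 0.29·11.38 + 0.33·250.88 + 0.1·29.6433 = 123.554.
Var(X) = E[X²] − (E[X])² = 123.554 − 68.1285 = 55.4252.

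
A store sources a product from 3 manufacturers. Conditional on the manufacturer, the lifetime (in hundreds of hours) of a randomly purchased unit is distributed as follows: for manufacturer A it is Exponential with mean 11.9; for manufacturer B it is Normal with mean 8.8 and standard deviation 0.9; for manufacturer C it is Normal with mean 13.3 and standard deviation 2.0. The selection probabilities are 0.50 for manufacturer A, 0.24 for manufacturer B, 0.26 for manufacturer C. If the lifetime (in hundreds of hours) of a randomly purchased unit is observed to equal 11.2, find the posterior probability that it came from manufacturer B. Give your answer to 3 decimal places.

0.062

Likelihoods f(11.2 | ·): A: 0.0327873; B: 0.0126622; C: 0.114941.
Posterior ∝ prior × likelihood. Numerator for B: 0.24·0.0126622 = 0.00303893.
Normalizing constant: 0.5·0.0327873 + 0.24·0.0126622 + 0.26·0.114941 = 0.0493172.
P(B | observation) = 0.00303893 / 0.0493172 = 0.06162.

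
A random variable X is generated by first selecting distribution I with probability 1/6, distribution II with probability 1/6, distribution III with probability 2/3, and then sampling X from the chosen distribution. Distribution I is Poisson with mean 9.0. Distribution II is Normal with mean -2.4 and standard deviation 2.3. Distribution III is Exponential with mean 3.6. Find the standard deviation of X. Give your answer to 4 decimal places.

4.6767

Per component, I: μ=9, E[X²]=90; II: μ=-2.4, E[X²]=11.05; III: μ=3.6, E[X²]=25.92.
E[X] = 0.166667·9 + 0.166667·-2.4 + 0.666667·3.6 = 3.5.
E[X²] = 0.166667·90 + 0.166667·11.05 + 0.666667·25.92 = 34.1217.
Var(X) = E[X²] − (E[X])² = 34.1217 − 12.25 = 21.8717.
SD(X) = √21.8717 = 4.67672.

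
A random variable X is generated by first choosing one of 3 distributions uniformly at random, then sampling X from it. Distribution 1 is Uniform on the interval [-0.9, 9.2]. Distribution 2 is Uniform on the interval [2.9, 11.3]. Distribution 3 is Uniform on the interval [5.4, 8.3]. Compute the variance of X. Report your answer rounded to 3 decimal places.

Per component, 1: μ=4.15, E[X²]=25.7233; 2: μ=7.1, E[X²]=56.29; 3: μ=6.85, E[X²]=47.6233.
E[X] = 0.333333·4.15 + 0.333333·7.1 + 0.333333·6.85 = 6.03333.
E[X²] = 0.333333·25.7233 + 0.333333·56.29 + 0.333333·47.6233 = 43.2122.
Var(X) = E[X²] − (E[X])² = 43.2122 − 36.4011 = 6.81111.

6.811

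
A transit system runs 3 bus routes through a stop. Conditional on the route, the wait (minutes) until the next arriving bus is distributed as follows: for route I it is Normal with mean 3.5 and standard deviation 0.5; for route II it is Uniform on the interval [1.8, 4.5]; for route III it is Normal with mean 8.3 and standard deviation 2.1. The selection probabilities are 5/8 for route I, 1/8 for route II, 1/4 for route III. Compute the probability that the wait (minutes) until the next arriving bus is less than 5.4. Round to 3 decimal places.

0.771

Conditional on each route, P(X < 5.4): I: 0.999928; II: 1; III: 0.0836468.
By total probability, P(X < 5.4) = 0.625·0.999928 + 0.125·1 + 0.25·0.0836468 = 0.770866.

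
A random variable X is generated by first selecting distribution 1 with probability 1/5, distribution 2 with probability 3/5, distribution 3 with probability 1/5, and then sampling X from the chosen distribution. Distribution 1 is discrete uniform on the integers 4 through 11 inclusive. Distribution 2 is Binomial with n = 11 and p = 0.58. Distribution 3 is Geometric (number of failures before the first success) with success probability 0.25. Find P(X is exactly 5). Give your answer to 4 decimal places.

0.1367

Conditional on each component, P(X = 5): 1: 0.125; 2: 0.166448; 3: 0.0593262.
By total probability, P(X = 5) = 0.2·0.125 + 0.6·0.166448 + 0.2·0.0593262 = 0.136734.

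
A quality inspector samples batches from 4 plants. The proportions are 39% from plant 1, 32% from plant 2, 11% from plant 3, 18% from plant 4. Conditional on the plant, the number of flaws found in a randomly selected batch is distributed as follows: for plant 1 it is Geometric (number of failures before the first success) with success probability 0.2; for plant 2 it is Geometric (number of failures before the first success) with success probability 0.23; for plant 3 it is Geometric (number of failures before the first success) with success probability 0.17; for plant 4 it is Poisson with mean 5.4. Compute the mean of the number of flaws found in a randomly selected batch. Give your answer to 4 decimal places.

4.1404

Component means — 1: 4; 2: 3.34783; 3: 4.88235; 4: 5.4.
E[X] = 0.39·4 + 0.32·3.34783 + 0.11·4.88235 + 0.18·5.4 = 4.14036.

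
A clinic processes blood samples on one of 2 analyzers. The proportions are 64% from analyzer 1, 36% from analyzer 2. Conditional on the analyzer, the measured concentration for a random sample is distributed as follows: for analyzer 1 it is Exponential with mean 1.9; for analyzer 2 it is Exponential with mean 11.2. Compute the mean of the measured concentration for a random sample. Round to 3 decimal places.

Component means — 1: 1.9; 2: 11.2.
E[X] = 0.64·1.9 + 0.36·11.2 = 5.248.

5.248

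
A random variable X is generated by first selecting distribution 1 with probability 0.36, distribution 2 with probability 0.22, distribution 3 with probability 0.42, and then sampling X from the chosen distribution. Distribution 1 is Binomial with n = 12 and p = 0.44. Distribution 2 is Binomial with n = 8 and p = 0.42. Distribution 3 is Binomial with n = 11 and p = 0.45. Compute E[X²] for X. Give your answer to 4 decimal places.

25.4476

For each component E[X²] = Var + (mean)², giving 1: 30.8352; 2: 13.2384; 3: 27.225.
Overall E[X²] = 0.36·30.8352 + 0.22·13.2384 + 0.42·27.225 = 25.4476.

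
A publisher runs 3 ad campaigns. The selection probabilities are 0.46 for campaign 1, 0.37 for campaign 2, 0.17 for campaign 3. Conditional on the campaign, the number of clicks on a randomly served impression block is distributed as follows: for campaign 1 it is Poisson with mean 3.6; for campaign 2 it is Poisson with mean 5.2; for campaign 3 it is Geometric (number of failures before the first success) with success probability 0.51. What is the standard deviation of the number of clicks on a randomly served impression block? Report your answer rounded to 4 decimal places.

Per component, 1: μ=3.6, E[X²]=16.56; 2: μ=5.2, E[X²]=32.24; 3: μ=0.960784, E[X²]=2.807.
E[X] = 0.46·3.6 + 0.37·5.2 + 0.17·0.960784 = 3.74333.
E[X²] = 0.46·16.56 + 0.37·32.24 + 0.17·2.807 = 20.0236.
Var(X) = E[X²] − (E[X])² = 20.0236 − 14.0125 = 6.01105.
SD(X) = √6.01105 = 2.45174.

2.4517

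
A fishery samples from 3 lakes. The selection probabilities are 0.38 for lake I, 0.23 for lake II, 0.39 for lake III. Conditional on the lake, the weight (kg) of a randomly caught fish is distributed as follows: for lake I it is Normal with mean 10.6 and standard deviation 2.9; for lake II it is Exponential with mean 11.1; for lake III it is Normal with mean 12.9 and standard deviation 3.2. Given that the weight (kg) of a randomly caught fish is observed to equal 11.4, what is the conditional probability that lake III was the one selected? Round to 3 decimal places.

0.430

Likelihoods f(11.4 | ·): I: 0.13243; II: 0.0322586; III: 0.111698.
Posterior ∝ prior × likelihood. Numerator for III: 0.39·0.111698 = 0.0435624.
Normalizing constant: 0.38·0.13243 + 0.23·0.0322586 + 0.39·0.111698 = 0.101305.
P(III | observation) = 0.0435624 / 0.101305 = 0.430011.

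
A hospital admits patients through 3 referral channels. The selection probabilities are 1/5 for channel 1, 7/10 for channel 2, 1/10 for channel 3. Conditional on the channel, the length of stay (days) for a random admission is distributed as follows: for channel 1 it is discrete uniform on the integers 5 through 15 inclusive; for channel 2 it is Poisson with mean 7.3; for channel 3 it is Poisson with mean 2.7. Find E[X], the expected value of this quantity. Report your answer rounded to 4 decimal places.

7.3800

Component means — 1: 10; 2: 7.3; 3: 2.7.
E[X] = 0.2·10 + 0.7·7.3 + 0.1·2.7 = 7.38.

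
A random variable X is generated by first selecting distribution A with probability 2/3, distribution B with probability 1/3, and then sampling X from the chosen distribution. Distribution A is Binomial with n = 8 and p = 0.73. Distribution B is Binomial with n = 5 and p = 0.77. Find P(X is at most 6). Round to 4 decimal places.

Conditional on each component, P(X ≤ 6): A: 0.68073; B: 1.
By total probability, P(X ≤ 6) = 0.666667·0.68073 + 0.333333·1 = 0.787153.

0.7872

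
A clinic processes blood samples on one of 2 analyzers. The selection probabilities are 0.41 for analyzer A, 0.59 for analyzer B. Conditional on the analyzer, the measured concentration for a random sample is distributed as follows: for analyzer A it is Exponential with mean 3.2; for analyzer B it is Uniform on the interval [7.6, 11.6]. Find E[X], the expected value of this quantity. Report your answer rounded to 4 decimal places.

6.9760

Component means — A: 3.2; B: 9.6.
E[X] = 0.41·3.2 + 0.59·9.6 = 6.976.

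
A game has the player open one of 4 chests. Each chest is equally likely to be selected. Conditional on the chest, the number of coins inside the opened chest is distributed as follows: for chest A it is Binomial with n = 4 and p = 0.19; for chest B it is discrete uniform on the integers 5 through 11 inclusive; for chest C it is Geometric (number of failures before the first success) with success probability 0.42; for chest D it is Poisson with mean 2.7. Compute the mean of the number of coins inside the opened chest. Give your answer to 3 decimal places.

3.210

Component means — A: 0.76; B: 8; C: 1.38095; D: 2.7.
E[X] = 0.25·0.76 + 0.25·8 + 0.25·1.38095 + 0.25·2.7 = 3.21024.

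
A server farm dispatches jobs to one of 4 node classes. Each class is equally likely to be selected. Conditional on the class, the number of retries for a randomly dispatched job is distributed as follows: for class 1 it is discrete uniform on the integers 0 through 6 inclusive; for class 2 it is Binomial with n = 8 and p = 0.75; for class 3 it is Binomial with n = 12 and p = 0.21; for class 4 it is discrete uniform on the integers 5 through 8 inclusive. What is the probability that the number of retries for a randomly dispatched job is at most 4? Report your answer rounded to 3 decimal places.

0.435

Conditional on each class, P(X ≤ 4): 1: 0.714286; 2: 0.113815; 3: 0.913407; 4: 0.
By total probability, P(X ≤ 4) = 0.25·0.714286 + 0.25·0.113815 + 0.25·0.913407 + 0.25·0 = 0.435377.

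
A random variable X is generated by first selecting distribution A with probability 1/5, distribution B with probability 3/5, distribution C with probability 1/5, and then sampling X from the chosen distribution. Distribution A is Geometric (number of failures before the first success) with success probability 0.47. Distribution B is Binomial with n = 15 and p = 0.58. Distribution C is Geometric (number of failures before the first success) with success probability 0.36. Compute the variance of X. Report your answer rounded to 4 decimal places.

16.3077

Per component, A: μ=1.12766, E[X²]=3.67089; B: μ=8.7, E[X²]=79.344; C: μ=1.77778, E[X²]=8.09877.
E[X] = 0.2·1.12766 + 0.6·8.7 + 0.2·1.77778 = 5.80109.
E[X²] = 0.2·3.67089 + 0.6·79.344 + 0.2·8.09877 = 49.9603.
Var(X) = E[X²] − (E[X])² = 49.9603 − 33.6526 = 16.3077.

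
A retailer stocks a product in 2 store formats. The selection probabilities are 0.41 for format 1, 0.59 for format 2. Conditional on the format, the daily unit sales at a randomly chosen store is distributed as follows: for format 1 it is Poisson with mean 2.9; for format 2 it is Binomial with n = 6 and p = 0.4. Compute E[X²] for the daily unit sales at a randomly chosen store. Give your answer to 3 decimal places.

For each component E[X²] = Var + (mean)², giving 1: 11.31; 2: 7.2.
Overall E[X²] = 0.41·11.31 + 0.59·7.2 = 8.8851.

8.885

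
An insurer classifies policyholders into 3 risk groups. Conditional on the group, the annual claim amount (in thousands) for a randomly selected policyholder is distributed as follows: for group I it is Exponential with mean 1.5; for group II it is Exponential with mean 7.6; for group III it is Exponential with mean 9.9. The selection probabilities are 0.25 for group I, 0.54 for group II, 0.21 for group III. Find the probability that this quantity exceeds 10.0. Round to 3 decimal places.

0.222

Conditional on each group, P(X > 10.0): I: 0.00127263; II: 0.268262; III: 0.364182.
By total probability, P(X > 10.0) = 0.25·0.00127263 + 0.54·0.268262 + 0.21·0.364182 = 0.221658.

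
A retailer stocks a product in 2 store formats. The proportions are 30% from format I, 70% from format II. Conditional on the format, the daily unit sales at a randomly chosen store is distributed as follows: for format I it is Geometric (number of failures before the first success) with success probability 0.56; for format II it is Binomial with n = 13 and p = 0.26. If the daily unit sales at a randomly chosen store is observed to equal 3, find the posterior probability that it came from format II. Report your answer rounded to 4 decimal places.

Likelihoods P(X=3 | ·): I: 0.047703; II: 0.247516.
Posterior ∝ prior × likelihood. Numerator for II: 0.7·0.247516 = 0.173261.
Normalizing constant: 0.3·0.047703 + 0.7·0.247516 = 0.187572.
P(II | observation) = 0.173261 / 0.187572 = 0.923704.

0.9237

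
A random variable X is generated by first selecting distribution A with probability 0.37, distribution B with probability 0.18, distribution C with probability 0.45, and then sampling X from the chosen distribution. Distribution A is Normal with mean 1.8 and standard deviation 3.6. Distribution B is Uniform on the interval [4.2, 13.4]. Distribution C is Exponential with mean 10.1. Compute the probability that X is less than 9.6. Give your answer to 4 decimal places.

Conditional on each component, P(X < 9.6): A: 0.98487; B: 0.586957; C: 0.61345.
By total probability, P(X < 9.6) = 0.37·0.98487 + 0.18·0.586957 + 0.45·0.61345 = 0.746107.

0.7461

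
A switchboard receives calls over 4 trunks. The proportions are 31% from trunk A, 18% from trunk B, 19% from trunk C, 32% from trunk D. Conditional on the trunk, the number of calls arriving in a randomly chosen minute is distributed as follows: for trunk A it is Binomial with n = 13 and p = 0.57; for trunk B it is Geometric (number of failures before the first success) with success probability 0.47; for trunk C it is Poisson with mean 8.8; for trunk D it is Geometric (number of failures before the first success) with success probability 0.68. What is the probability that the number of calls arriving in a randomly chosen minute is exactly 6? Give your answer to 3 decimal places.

Conditional on each trunk, P(X = 6): A: 0.159973; B: 0.0104172; C: 0.0972237; D: 0.000730144.
By total probability, P(X = 6) = 0.31·0.159973 + 0.18·0.0104172 + 0.19·0.0972237 + 0.32·0.000730144 = 0.0701728.

0.070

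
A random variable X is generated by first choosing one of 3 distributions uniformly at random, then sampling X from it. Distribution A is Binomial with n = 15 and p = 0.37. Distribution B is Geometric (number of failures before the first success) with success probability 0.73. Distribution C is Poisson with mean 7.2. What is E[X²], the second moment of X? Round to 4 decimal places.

For each component E[X²] = Var + (mean)², giving A: 34.299; B: 0.64346; C: 59.04.
Overall E[X²] = 0.333333·34.299 + 0.333333·0.64346 + 0.333333·59.04 = 31.3275.

31.3275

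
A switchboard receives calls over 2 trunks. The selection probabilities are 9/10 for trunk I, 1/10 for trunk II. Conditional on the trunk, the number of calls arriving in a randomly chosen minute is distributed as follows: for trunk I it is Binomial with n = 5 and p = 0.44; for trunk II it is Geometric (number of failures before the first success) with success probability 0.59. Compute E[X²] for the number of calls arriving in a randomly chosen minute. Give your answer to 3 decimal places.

For each component E[X²] = Var + (mean)², giving I: 6.072; II: 1.66073.
Overall E[X²] = 0.9·6.072 + 0.1·1.66073 = 5.63087.

5.631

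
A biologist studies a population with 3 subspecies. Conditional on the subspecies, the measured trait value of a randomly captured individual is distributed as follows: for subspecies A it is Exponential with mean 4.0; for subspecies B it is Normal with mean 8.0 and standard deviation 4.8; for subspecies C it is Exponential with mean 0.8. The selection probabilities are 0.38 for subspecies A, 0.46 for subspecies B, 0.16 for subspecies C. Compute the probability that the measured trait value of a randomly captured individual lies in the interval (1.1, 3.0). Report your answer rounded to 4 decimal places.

Conditional on each subspecies, P(1.1 < X < 3.0): A: 0.287206; B: 0.0734951; C: 0.229322.
By total probability, P(1.1 < X < 3.0) = 0.38·0.287206 + 0.46·0.0734951 + 0.16·0.229322 = 0.179637.

0.1796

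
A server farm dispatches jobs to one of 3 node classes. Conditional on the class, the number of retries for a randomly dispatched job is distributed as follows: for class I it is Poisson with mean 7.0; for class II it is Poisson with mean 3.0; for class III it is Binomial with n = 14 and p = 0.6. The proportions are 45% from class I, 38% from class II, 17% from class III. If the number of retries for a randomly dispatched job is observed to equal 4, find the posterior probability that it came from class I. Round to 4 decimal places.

0.3829

Likelihoods P(X=4 | ·): I: 0.0912262; II: 0.168031; III: 0.0136031.
Posterior ∝ prior × likelihood. Numerator for I: 0.45·0.0912262 = 0.0410518.
Normalizing constant: 0.45·0.0912262 + 0.38·0.168031 + 0.17·0.0136031 = 0.107216.
P(I | observation) = 0.0410518 / 0.107216 = 0.382888.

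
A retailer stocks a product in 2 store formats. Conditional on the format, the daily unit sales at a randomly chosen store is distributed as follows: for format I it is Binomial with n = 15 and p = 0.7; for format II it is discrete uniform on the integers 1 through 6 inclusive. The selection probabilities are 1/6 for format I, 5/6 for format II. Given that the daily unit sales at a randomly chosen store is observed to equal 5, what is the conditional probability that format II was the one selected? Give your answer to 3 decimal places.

0.996

Likelihoods P(X=5 | ·): I: 0.00298029; II: 0.166667.
Posterior ∝ prior × likelihood. Numerator for II: 0.833333·0.166667 = 0.138889.
Normalizing constant: 0.166667·0.00298029 + 0.833333·0.166667 = 0.139386.
P(II | observation) = 0.138889 / 0.139386 = 0.996436.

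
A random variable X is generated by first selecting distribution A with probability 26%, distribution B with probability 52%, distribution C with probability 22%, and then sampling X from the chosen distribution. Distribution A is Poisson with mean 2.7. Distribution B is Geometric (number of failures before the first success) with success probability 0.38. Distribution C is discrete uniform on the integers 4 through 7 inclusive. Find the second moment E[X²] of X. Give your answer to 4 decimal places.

For each component E[X²] = Var + (mean)², giving A: 9.99; B: 6.95568; C: 31.5.
Overall E[X²] = 0.26·9.99 + 0.52·6.95568 + 0.22·31.5 = 13.1444.

13.1444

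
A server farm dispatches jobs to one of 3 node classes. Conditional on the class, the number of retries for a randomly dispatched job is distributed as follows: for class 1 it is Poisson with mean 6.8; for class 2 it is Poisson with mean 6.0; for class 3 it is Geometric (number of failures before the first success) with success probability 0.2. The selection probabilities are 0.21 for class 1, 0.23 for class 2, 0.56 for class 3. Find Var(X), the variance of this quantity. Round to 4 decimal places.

Per component, 1: μ=6.8, E[X²]=53.04; 2: μ=6, E[X²]=42; 3: μ=4, E[X²]=36.
E[X] = 0.21·6.8 + 0.23·6 + 0.56·4 = 5.048.
E[X²] = 0.21·53.04 + 0.23·42 + 0.56·36 = 40.9584.
Var(X) = E[X²] − (E[X])² = 40.9584 − 25.4823 = 15.4761.

15.4761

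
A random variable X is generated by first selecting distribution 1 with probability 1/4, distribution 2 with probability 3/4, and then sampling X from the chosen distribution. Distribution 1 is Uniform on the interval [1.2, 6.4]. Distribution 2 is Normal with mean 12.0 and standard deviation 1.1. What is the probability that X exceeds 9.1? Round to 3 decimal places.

Conditional on each component, P(X > 9.1): 1: 0; 2: 0.99581.
By total probability, P(X > 9.1) = 0.25·0 + 0.75·0.99581 = 0.746858.

0.747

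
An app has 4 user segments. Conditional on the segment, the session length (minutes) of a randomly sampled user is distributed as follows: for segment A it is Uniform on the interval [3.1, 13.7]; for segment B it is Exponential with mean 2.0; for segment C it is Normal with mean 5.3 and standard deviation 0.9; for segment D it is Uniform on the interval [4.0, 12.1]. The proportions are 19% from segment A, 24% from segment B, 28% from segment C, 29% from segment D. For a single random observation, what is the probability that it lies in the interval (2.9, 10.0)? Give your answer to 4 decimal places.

Conditional on each segment, P(2.9 < X < 10.0): A: 0.650943; B: 0.227832; C: 0.99617; D: 0.740741.
By total probability, P(2.9 < X < 10.0) = 0.19·0.650943 + 0.24·0.227832 + 0.28·0.99617 + 0.29·0.740741 = 0.672101.

0.6721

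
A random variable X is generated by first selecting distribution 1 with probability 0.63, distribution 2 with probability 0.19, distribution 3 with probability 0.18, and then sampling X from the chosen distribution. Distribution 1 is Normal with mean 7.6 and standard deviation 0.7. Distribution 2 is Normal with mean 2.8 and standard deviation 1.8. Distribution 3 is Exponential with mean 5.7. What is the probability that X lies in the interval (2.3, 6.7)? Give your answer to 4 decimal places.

0.2401

Conditional on each component, P(2.3 < X < 6.7): 1: 0.0992714; 2: 0.594278; 3: 0.359289.
By total probability, P(2.3 < X < 6.7) = 0.63·0.0992714 + 0.19·0.594278 + 0.18·0.359289 = 0.240126.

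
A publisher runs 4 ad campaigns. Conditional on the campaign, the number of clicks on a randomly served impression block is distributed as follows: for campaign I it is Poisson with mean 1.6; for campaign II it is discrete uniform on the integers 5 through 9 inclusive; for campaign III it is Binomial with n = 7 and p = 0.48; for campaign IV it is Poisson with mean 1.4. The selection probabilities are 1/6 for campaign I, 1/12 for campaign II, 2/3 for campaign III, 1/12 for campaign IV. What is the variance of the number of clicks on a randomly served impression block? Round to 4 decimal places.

Per component, I: μ=1.6, E[X²]=4.16; II: μ=7, E[X²]=51; III: μ=3.36, E[X²]=13.0368; IV: μ=1.4, E[X²]=3.36.
E[X] = 0.166667·1.6 + 0.0833333·7 + 0.666667·3.36 + 0.0833333·1.4 = 3.20667.
E[X²] = 0.166667·4.16 + 0.0833333·51 + 0.666667·13.0368 + 0.0833333·3.36 = 13.9145.
Var(X) = E[X²] − (E[X])² = 13.9145 − 10.2827 = 3.63182.

3.6318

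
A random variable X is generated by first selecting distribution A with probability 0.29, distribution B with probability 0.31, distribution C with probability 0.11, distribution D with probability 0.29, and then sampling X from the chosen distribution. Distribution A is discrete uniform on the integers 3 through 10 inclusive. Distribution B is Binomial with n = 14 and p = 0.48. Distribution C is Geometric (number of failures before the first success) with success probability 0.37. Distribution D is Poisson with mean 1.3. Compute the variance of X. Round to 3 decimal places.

Per component, A: μ=6.5, E[X²]=47.5; B: μ=6.72, E[X²]=48.6528; C: μ=1.7027, E[X²]=7.5011; D: μ=1.3, E[X²]=2.99.
E[X] = 0.29·6.5 + 0.31·6.72 + 0.11·1.7027 + 0.29·1.3 = 4.5325.
E[X²] = 0.29·47.5 + 0.31·48.6528 + 0.11·7.5011 + 0.29·2.99 = 30.5496.
Var(X) = E[X²] − (E[X])² = 30.5496 − 20.5435 = 10.0061.

10.006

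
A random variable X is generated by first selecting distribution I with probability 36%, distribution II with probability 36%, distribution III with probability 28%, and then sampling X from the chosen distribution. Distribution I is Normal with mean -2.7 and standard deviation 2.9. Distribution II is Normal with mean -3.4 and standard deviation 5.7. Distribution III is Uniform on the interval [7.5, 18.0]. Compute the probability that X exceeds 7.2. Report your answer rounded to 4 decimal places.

Conditional on each component, P(X > 7.2): I: 0.000320326; II: 0.0314676; III: 1.
By total probability, P(X > 7.2) = 0.36·0.000320326 + 0.36·0.0314676 + 0.28·1 = 0.291444.

0.2914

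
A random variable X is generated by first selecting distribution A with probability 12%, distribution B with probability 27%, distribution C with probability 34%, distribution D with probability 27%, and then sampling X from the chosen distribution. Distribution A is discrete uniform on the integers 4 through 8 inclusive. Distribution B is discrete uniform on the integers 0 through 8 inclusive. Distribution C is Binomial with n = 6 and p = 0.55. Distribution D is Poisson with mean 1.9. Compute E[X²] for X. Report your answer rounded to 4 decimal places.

16.3752

For each component E[X²] = Var + (mean)², giving A: 38; B: 22.6667; C: 12.375; D: 5.51.
Overall E[X²] = 0.12·38 + 0.27·22.6667 + 0.34·12.375 + 0.27·5.51 = 16.3752.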